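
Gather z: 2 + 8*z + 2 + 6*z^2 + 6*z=6*z^2 + 14*z + 4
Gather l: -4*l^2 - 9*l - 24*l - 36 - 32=-4*l^2 - 33*l - 68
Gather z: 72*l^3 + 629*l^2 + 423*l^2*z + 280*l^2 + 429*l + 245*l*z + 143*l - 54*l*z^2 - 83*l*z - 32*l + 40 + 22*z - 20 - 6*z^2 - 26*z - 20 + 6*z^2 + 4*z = 72*l^3 + 909*l^2 - 54*l*z^2 + 540*l + z*(423*l^2 + 162*l)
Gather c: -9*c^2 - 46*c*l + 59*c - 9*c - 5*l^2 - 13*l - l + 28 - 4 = -9*c^2 + c*(50 - 46*l) - 5*l^2 - 14*l + 24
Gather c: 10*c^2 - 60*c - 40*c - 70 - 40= 10*c^2 - 100*c - 110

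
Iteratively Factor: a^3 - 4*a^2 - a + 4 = (a - 1)*(a^2 - 3*a - 4) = (a - 4)*(a - 1)*(a + 1)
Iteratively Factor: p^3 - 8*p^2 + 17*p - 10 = (p - 5)*(p^2 - 3*p + 2) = (p - 5)*(p - 1)*(p - 2)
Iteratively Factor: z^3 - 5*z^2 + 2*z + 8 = (z - 4)*(z^2 - z - 2) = (z - 4)*(z - 2)*(z + 1)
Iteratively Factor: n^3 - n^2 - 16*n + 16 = (n + 4)*(n^2 - 5*n + 4) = (n - 1)*(n + 4)*(n - 4)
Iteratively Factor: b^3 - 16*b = (b - 4)*(b^2 + 4*b) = (b - 4)*(b + 4)*(b)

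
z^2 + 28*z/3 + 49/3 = (z + 7/3)*(z + 7)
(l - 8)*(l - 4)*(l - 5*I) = l^3 - 12*l^2 - 5*I*l^2 + 32*l + 60*I*l - 160*I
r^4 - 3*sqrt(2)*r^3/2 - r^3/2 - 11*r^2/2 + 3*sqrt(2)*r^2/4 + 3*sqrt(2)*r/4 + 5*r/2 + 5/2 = (r - 1)*(r + 1/2)*(r - 5*sqrt(2)/2)*(r + sqrt(2))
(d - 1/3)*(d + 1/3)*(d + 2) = d^3 + 2*d^2 - d/9 - 2/9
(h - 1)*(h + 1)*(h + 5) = h^3 + 5*h^2 - h - 5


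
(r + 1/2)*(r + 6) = r^2 + 13*r/2 + 3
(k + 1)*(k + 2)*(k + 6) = k^3 + 9*k^2 + 20*k + 12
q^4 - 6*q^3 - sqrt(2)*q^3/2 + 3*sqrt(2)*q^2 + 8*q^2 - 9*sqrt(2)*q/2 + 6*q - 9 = (q - 3)^2*(q - sqrt(2))*(q + sqrt(2)/2)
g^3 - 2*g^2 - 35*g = g*(g - 7)*(g + 5)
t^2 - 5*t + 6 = (t - 3)*(t - 2)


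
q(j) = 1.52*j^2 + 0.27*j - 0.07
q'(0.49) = 1.76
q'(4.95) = 15.32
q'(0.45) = 1.64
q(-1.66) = 3.67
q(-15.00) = 337.88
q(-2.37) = 7.83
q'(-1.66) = -4.78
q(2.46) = 9.79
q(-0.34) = 0.01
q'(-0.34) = -0.76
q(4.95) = 38.51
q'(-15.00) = -45.33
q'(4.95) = 15.32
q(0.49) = 0.43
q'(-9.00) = -27.09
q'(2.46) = 7.75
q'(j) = 3.04*j + 0.27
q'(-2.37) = -6.93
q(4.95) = 38.51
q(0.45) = 0.36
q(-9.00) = 120.62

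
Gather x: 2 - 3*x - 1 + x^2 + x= x^2 - 2*x + 1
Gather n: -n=-n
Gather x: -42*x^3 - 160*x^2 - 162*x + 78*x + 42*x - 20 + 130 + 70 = -42*x^3 - 160*x^2 - 42*x + 180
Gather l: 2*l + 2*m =2*l + 2*m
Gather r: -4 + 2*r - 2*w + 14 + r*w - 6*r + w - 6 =r*(w - 4) - w + 4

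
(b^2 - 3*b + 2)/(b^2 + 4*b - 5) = (b - 2)/(b + 5)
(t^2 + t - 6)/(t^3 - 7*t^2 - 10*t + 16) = (t^2 + t - 6)/(t^3 - 7*t^2 - 10*t + 16)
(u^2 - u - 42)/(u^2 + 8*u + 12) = (u - 7)/(u + 2)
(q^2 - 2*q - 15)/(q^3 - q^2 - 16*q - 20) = (q + 3)/(q^2 + 4*q + 4)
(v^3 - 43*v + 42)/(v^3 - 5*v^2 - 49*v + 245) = (v^2 - 7*v + 6)/(v^2 - 12*v + 35)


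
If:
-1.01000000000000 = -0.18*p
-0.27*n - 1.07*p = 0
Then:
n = -22.24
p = 5.61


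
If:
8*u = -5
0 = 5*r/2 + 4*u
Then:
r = 1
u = -5/8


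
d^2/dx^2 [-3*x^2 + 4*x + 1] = -6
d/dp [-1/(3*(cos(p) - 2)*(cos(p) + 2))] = -sin(2*p)/(3*(cos(p) - 2)^2*(cos(p) + 2)^2)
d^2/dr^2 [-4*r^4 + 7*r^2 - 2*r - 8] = 14 - 48*r^2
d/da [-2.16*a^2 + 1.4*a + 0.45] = 1.4 - 4.32*a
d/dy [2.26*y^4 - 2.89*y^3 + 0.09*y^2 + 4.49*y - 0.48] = 9.04*y^3 - 8.67*y^2 + 0.18*y + 4.49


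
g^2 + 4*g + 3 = (g + 1)*(g + 3)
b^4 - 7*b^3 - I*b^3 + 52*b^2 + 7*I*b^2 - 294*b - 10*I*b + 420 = (b - 5)*(b - 2)*(b - 7*I)*(b + 6*I)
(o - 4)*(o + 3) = o^2 - o - 12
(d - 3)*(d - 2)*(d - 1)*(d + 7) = d^4 + d^3 - 31*d^2 + 71*d - 42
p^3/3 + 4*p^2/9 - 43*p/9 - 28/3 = (p/3 + 1)*(p - 4)*(p + 7/3)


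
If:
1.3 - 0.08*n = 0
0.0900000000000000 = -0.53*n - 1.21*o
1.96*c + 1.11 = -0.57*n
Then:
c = -5.29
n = 16.25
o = -7.19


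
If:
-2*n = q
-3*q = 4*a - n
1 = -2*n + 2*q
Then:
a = -7/24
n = -1/6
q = 1/3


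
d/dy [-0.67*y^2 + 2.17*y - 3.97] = 2.17 - 1.34*y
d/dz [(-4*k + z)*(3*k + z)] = -k + 2*z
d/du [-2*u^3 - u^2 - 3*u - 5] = -6*u^2 - 2*u - 3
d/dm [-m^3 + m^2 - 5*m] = -3*m^2 + 2*m - 5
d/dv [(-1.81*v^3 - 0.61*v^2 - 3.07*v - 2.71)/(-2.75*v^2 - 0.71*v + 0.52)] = (4.9775*v^4 + 2.5702*v^3 - 10.833*v^2 - 15.5394*v - 3.5205)/(7.5625*v^4 + 3.905*v^3 - 2.3559*v^2 - 0.7384*v + 0.2704)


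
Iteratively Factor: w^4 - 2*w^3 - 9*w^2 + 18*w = (w)*(w^3 - 2*w^2 - 9*w + 18) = w*(w + 3)*(w^2 - 5*w + 6) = w*(w - 3)*(w + 3)*(w - 2)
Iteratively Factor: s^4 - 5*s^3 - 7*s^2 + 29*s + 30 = (s - 5)*(s^3 - 7*s - 6) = (s - 5)*(s + 1)*(s^2 - s - 6) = (s - 5)*(s + 1)*(s + 2)*(s - 3)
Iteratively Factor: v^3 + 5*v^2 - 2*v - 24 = (v - 2)*(v^2 + 7*v + 12) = (v - 2)*(v + 4)*(v + 3)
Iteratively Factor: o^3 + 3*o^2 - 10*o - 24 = (o - 3)*(o^2 + 6*o + 8) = (o - 3)*(o + 2)*(o + 4)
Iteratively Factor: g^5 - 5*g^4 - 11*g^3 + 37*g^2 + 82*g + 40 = (g + 1)*(g^4 - 6*g^3 - 5*g^2 + 42*g + 40) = (g - 4)*(g + 1)*(g^3 - 2*g^2 - 13*g - 10) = (g - 5)*(g - 4)*(g + 1)*(g^2 + 3*g + 2) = (g - 5)*(g - 4)*(g + 1)*(g + 2)*(g + 1)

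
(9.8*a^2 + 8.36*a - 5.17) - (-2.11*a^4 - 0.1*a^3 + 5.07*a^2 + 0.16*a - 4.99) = 2.11*a^4 + 0.1*a^3 + 4.73*a^2 + 8.2*a - 0.18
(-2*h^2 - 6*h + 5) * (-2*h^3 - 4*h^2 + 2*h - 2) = 4*h^5 + 20*h^4 + 10*h^3 - 28*h^2 + 22*h - 10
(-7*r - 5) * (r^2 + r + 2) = -7*r^3 - 12*r^2 - 19*r - 10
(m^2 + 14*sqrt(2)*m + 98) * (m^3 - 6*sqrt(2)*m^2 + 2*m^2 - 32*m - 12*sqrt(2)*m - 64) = m^5 + 2*m^4 + 8*sqrt(2)*m^4 - 102*m^3 + 16*sqrt(2)*m^3 - 1036*sqrt(2)*m^2 - 204*m^2 - 3136*m - 2072*sqrt(2)*m - 6272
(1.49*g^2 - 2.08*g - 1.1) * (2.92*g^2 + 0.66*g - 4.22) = 4.3508*g^4 - 5.0902*g^3 - 10.8726*g^2 + 8.0516*g + 4.642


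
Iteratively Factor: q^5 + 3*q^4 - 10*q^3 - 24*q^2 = (q - 3)*(q^4 + 6*q^3 + 8*q^2) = q*(q - 3)*(q^3 + 6*q^2 + 8*q) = q*(q - 3)*(q + 2)*(q^2 + 4*q) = q^2*(q - 3)*(q + 2)*(q + 4)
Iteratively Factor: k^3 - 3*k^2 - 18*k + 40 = (k + 4)*(k^2 - 7*k + 10) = (k - 2)*(k + 4)*(k - 5)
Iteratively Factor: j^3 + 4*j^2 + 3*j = (j)*(j^2 + 4*j + 3) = j*(j + 3)*(j + 1)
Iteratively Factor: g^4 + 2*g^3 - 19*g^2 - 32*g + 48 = (g + 4)*(g^3 - 2*g^2 - 11*g + 12) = (g - 4)*(g + 4)*(g^2 + 2*g - 3) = (g - 4)*(g - 1)*(g + 4)*(g + 3)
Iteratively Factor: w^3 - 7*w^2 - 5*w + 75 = (w + 3)*(w^2 - 10*w + 25) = (w - 5)*(w + 3)*(w - 5)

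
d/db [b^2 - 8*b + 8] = 2*b - 8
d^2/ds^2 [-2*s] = 0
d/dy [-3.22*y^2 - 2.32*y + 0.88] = -6.44*y - 2.32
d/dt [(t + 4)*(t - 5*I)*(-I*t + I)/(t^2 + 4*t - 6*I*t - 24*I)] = (-I*t^2 - 12*t + 1 + 30*I)/(t^2 - 12*I*t - 36)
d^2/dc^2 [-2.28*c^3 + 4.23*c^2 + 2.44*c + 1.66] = 8.46 - 13.68*c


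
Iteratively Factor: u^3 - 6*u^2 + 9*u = (u - 3)*(u^2 - 3*u) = u*(u - 3)*(u - 3)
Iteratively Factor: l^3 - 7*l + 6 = (l - 1)*(l^2 + l - 6) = (l - 1)*(l + 3)*(l - 2)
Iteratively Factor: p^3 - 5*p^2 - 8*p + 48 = (p - 4)*(p^2 - p - 12) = (p - 4)*(p + 3)*(p - 4)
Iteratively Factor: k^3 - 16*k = (k)*(k^2 - 16) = k*(k + 4)*(k - 4)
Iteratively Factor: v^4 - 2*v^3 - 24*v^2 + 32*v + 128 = (v - 4)*(v^3 + 2*v^2 - 16*v - 32) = (v - 4)*(v + 2)*(v^2 - 16) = (v - 4)^2*(v + 2)*(v + 4)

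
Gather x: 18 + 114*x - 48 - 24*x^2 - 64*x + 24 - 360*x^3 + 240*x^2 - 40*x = -360*x^3 + 216*x^2 + 10*x - 6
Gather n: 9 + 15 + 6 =30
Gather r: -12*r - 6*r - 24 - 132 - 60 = -18*r - 216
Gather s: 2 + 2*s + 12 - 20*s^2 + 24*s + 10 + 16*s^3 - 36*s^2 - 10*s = 16*s^3 - 56*s^2 + 16*s + 24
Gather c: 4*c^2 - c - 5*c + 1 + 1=4*c^2 - 6*c + 2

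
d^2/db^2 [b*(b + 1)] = 2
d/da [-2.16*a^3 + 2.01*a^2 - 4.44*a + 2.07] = -6.48*a^2 + 4.02*a - 4.44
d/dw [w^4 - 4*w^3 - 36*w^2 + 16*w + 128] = 4*w^3 - 12*w^2 - 72*w + 16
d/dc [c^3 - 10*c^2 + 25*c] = 3*c^2 - 20*c + 25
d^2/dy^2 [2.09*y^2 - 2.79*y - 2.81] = 4.18000000000000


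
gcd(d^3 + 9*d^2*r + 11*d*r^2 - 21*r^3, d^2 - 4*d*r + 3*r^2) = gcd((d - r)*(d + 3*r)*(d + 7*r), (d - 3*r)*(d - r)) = -d + r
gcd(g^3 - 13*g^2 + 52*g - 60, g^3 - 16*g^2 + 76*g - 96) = g^2 - 8*g + 12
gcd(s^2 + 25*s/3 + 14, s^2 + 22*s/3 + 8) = s + 6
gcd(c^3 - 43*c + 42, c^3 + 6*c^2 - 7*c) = c^2 + 6*c - 7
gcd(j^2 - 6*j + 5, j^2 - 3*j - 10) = j - 5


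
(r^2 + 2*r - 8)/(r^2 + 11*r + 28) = (r - 2)/(r + 7)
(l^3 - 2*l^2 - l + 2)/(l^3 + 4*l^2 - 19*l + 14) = (l + 1)/(l + 7)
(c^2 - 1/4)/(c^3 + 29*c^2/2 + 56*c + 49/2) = (c - 1/2)/(c^2 + 14*c + 49)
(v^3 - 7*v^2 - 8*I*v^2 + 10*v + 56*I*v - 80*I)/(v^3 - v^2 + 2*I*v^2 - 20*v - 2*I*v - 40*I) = (v^2 + v*(-2 - 8*I) + 16*I)/(v^2 + v*(4 + 2*I) + 8*I)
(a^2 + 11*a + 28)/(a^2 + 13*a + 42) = (a + 4)/(a + 6)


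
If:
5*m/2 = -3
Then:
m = -6/5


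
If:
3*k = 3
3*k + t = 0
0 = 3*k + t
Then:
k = 1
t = -3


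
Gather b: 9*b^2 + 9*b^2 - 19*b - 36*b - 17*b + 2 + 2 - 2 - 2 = 18*b^2 - 72*b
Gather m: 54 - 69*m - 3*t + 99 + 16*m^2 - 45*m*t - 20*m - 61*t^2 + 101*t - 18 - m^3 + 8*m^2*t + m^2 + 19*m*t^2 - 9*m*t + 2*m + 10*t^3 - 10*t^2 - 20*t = -m^3 + m^2*(8*t + 17) + m*(19*t^2 - 54*t - 87) + 10*t^3 - 71*t^2 + 78*t + 135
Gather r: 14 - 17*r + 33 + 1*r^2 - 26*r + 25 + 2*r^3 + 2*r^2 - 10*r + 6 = 2*r^3 + 3*r^2 - 53*r + 78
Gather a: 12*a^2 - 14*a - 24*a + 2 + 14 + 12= 12*a^2 - 38*a + 28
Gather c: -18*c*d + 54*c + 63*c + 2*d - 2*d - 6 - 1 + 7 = c*(117 - 18*d)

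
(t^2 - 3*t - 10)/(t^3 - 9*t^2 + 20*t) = (t + 2)/(t*(t - 4))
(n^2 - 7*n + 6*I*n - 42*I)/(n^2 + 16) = (n^2 + n*(-7 + 6*I) - 42*I)/(n^2 + 16)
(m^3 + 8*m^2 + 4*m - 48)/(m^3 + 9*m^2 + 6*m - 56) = (m + 6)/(m + 7)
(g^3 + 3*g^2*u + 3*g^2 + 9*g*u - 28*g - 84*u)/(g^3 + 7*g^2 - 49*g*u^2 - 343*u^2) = (-g^2 - 3*g*u + 4*g + 12*u)/(-g^2 + 49*u^2)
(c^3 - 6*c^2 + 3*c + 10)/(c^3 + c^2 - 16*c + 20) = (c^2 - 4*c - 5)/(c^2 + 3*c - 10)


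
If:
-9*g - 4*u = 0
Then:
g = -4*u/9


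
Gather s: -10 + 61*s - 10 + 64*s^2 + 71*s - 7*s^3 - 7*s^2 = -7*s^3 + 57*s^2 + 132*s - 20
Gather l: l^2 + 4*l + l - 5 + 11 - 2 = l^2 + 5*l + 4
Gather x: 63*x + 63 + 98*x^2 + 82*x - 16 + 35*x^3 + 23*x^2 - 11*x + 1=35*x^3 + 121*x^2 + 134*x + 48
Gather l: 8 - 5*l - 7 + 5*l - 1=0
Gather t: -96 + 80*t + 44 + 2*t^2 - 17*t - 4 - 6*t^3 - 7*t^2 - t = -6*t^3 - 5*t^2 + 62*t - 56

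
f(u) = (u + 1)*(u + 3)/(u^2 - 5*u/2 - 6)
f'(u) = (5/2 - 2*u)*(u + 1)*(u + 3)/(u^2 - 5*u/2 - 6)^2 + (u + 1)/(u^2 - 5*u/2 - 6) + (u + 3)/(u^2 - 5*u/2 - 6) = 2*(-13*u^2 - 36*u - 33)/(4*u^4 - 20*u^3 - 23*u^2 + 120*u + 144)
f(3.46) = -10.76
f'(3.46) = -21.83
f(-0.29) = -0.37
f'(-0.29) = -0.44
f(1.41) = -1.41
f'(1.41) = -0.96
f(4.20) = 32.84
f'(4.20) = -159.10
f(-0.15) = -0.43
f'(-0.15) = -0.44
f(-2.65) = -0.08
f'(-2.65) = -0.25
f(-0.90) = -0.07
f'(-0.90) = -0.64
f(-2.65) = -0.08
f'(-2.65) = -0.25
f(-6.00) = 0.33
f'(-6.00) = -0.07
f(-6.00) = 0.33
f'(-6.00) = -0.07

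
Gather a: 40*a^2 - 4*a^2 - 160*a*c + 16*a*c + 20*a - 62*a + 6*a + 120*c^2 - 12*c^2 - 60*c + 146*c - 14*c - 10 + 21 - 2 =36*a^2 + a*(-144*c - 36) + 108*c^2 + 72*c + 9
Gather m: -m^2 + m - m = -m^2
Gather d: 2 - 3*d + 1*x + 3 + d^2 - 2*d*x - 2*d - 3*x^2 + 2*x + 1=d^2 + d*(-2*x - 5) - 3*x^2 + 3*x + 6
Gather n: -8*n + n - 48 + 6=-7*n - 42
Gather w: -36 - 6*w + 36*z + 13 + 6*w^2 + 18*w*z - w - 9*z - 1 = 6*w^2 + w*(18*z - 7) + 27*z - 24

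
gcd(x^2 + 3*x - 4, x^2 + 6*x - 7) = x - 1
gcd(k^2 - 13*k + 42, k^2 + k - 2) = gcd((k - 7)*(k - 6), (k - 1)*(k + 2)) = 1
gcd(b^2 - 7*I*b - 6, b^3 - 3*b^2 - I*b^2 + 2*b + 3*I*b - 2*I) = b - I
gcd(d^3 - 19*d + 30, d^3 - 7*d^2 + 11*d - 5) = 1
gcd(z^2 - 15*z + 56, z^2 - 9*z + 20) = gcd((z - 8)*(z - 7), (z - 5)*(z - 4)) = 1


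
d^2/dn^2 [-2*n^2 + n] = -4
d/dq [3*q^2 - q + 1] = 6*q - 1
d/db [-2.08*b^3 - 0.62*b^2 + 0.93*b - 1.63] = -6.24*b^2 - 1.24*b + 0.93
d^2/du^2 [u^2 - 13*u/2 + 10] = 2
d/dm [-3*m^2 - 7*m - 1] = -6*m - 7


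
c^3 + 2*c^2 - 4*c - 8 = (c - 2)*(c + 2)^2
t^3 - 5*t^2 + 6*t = t*(t - 3)*(t - 2)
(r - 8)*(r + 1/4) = r^2 - 31*r/4 - 2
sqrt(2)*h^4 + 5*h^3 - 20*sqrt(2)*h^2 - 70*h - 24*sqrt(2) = (h - 3*sqrt(2))*(h + sqrt(2))*(h + 4*sqrt(2))*(sqrt(2)*h + 1)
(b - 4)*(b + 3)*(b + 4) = b^3 + 3*b^2 - 16*b - 48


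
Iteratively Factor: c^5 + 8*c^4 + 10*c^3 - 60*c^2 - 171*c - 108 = (c + 3)*(c^4 + 5*c^3 - 5*c^2 - 45*c - 36) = (c - 3)*(c + 3)*(c^3 + 8*c^2 + 19*c + 12) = (c - 3)*(c + 3)^2*(c^2 + 5*c + 4) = (c - 3)*(c + 1)*(c + 3)^2*(c + 4)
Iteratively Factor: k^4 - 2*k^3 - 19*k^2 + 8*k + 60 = (k - 5)*(k^3 + 3*k^2 - 4*k - 12) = (k - 5)*(k + 2)*(k^2 + k - 6) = (k - 5)*(k - 2)*(k + 2)*(k + 3)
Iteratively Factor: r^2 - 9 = (r + 3)*(r - 3)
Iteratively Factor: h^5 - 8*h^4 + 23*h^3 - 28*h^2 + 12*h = (h - 1)*(h^4 - 7*h^3 + 16*h^2 - 12*h) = h*(h - 1)*(h^3 - 7*h^2 + 16*h - 12) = h*(h - 2)*(h - 1)*(h^2 - 5*h + 6) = h*(h - 2)^2*(h - 1)*(h - 3)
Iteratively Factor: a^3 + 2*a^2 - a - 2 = (a + 2)*(a^2 - 1) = (a + 1)*(a + 2)*(a - 1)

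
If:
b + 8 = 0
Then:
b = -8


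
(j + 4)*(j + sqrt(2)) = j^2 + sqrt(2)*j + 4*j + 4*sqrt(2)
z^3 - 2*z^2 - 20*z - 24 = (z - 6)*(z + 2)^2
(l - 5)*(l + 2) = l^2 - 3*l - 10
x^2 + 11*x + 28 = (x + 4)*(x + 7)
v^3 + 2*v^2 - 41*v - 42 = (v - 6)*(v + 1)*(v + 7)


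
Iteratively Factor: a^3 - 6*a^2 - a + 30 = (a - 3)*(a^2 - 3*a - 10) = (a - 5)*(a - 3)*(a + 2)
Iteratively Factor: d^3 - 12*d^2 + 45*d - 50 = (d - 2)*(d^2 - 10*d + 25) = (d - 5)*(d - 2)*(d - 5)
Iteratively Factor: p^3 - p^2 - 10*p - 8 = (p - 4)*(p^2 + 3*p + 2) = (p - 4)*(p + 2)*(p + 1)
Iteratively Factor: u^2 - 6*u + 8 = (u - 2)*(u - 4)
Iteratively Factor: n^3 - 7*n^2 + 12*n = (n)*(n^2 - 7*n + 12) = n*(n - 3)*(n - 4)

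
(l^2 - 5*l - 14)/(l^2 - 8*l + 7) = (l + 2)/(l - 1)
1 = 1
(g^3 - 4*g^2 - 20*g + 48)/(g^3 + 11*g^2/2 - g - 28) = 2*(g - 6)/(2*g + 7)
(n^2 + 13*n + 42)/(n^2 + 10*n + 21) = (n + 6)/(n + 3)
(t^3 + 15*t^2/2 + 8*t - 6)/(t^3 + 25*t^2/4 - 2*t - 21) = 2*(2*t - 1)/(4*t - 7)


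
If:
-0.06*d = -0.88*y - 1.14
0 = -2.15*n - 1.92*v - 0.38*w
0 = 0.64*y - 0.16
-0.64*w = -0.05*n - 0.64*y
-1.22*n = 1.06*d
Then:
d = 22.67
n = -19.69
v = 22.31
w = -1.29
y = 0.25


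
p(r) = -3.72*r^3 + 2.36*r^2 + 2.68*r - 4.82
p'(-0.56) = -3.46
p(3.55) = -131.99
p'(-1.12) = -16.61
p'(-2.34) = -69.47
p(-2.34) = 49.50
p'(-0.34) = -0.21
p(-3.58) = 186.52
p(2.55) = -44.32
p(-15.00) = 13040.98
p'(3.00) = -83.60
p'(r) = -11.16*r^2 + 4.72*r + 2.68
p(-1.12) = 0.37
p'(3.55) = -121.21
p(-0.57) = -4.89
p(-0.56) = -4.93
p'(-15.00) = -2579.12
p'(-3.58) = -157.25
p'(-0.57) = -3.64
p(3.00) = -75.98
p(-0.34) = -5.31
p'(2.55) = -57.85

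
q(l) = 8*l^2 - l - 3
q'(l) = 16*l - 1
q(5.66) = 247.62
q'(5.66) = 89.56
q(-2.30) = 41.62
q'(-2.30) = -37.80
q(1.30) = 9.22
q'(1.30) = 19.80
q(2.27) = 35.95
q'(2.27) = 35.32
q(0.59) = -0.81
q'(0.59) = 8.44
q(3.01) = 66.47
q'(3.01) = 47.16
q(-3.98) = 127.70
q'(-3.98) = -64.68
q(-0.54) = -0.13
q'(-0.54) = -9.64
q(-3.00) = 72.00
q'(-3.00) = -49.00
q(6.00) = 279.00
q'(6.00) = 95.00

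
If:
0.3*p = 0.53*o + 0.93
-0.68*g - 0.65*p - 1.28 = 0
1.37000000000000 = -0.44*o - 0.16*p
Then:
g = -0.49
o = -2.58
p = -1.46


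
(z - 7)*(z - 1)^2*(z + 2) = z^4 - 7*z^3 - 3*z^2 + 23*z - 14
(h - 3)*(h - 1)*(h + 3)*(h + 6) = h^4 + 5*h^3 - 15*h^2 - 45*h + 54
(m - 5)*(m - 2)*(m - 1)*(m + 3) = m^4 - 5*m^3 - 7*m^2 + 41*m - 30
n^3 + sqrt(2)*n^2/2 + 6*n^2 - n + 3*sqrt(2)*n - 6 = (n + 6)*(n - sqrt(2)/2)*(n + sqrt(2))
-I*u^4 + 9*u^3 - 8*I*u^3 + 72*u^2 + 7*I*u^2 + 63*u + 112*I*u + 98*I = (u + 7)*(u + 2*I)*(u + 7*I)*(-I*u - I)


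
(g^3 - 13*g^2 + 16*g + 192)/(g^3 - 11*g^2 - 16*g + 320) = (g + 3)/(g + 5)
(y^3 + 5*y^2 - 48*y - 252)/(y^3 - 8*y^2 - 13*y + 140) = (y^2 + 12*y + 36)/(y^2 - y - 20)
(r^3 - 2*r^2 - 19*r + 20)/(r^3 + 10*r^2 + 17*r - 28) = (r - 5)/(r + 7)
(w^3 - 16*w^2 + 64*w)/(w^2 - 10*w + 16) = w*(w - 8)/(w - 2)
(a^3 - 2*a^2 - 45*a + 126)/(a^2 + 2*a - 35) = (a^2 - 9*a + 18)/(a - 5)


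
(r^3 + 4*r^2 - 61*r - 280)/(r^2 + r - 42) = (r^2 - 3*r - 40)/(r - 6)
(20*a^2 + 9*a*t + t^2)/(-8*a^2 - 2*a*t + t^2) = (20*a^2 + 9*a*t + t^2)/(-8*a^2 - 2*a*t + t^2)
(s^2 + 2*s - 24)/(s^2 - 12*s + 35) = (s^2 + 2*s - 24)/(s^2 - 12*s + 35)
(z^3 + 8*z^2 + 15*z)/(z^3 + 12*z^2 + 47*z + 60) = z/(z + 4)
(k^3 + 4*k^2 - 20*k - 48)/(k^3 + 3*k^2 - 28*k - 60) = (k - 4)/(k - 5)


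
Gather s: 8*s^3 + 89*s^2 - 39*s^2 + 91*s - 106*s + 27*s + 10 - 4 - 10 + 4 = 8*s^3 + 50*s^2 + 12*s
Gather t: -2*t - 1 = -2*t - 1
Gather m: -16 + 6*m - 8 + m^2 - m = m^2 + 5*m - 24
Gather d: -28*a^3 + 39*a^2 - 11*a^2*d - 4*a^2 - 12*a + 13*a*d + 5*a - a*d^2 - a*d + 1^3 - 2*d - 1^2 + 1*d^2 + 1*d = -28*a^3 + 35*a^2 - 7*a + d^2*(1 - a) + d*(-11*a^2 + 12*a - 1)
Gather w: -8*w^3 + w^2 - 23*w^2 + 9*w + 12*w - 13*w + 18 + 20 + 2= -8*w^3 - 22*w^2 + 8*w + 40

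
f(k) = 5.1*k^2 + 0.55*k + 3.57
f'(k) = 10.2*k + 0.55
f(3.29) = 60.58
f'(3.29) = 34.11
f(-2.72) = 39.81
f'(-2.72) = -27.19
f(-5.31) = 144.45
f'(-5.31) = -53.61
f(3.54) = 69.43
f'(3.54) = 36.66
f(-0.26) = 3.77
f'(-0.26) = -2.10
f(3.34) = 62.30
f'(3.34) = 34.62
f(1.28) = 12.63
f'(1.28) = 13.61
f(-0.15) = 3.60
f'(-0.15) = -0.98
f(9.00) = 421.62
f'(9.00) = 92.35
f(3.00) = 51.12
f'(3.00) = 31.15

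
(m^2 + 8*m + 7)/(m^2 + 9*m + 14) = (m + 1)/(m + 2)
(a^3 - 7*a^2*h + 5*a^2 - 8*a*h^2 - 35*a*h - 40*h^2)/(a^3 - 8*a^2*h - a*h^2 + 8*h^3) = (a + 5)/(a - h)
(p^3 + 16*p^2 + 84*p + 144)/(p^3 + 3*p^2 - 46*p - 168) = (p + 6)/(p - 7)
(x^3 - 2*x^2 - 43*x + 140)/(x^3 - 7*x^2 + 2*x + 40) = (x + 7)/(x + 2)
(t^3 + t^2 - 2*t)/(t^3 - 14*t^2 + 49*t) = (t^2 + t - 2)/(t^2 - 14*t + 49)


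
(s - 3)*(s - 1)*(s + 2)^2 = s^4 - 9*s^2 - 4*s + 12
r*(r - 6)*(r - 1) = r^3 - 7*r^2 + 6*r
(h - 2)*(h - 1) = h^2 - 3*h + 2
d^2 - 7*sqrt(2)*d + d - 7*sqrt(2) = (d + 1)*(d - 7*sqrt(2))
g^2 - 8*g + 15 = (g - 5)*(g - 3)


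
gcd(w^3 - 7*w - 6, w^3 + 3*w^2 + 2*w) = w^2 + 3*w + 2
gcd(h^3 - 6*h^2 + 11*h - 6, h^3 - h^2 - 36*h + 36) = h - 1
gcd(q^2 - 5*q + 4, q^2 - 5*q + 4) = q^2 - 5*q + 4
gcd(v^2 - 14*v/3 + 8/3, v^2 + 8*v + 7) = 1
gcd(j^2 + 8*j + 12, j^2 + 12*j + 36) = j + 6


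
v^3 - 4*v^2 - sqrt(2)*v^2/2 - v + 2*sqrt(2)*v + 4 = (v - 4)*(v - sqrt(2))*(v + sqrt(2)/2)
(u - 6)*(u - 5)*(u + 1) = u^3 - 10*u^2 + 19*u + 30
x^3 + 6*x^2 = x^2*(x + 6)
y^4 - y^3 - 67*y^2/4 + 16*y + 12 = (y - 4)*(y - 3/2)*(y + 1/2)*(y + 4)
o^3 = o^3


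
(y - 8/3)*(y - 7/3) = y^2 - 5*y + 56/9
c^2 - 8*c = c*(c - 8)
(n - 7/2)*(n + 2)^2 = n^3 + n^2/2 - 10*n - 14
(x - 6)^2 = x^2 - 12*x + 36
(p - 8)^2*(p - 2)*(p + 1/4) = p^4 - 71*p^3/4 + 183*p^2/2 - 104*p - 32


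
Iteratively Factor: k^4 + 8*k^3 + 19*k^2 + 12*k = (k + 1)*(k^3 + 7*k^2 + 12*k) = (k + 1)*(k + 4)*(k^2 + 3*k) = (k + 1)*(k + 3)*(k + 4)*(k)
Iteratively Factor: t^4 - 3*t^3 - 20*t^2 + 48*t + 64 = (t - 4)*(t^3 + t^2 - 16*t - 16) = (t - 4)^2*(t^2 + 5*t + 4) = (t - 4)^2*(t + 4)*(t + 1)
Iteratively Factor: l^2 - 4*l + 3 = (l - 1)*(l - 3)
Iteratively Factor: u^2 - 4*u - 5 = (u + 1)*(u - 5)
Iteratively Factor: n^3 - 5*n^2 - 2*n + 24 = (n + 2)*(n^2 - 7*n + 12) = (n - 3)*(n + 2)*(n - 4)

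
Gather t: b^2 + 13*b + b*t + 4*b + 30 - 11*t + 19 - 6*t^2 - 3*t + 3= b^2 + 17*b - 6*t^2 + t*(b - 14) + 52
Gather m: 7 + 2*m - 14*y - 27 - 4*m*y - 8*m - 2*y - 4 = m*(-4*y - 6) - 16*y - 24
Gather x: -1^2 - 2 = -3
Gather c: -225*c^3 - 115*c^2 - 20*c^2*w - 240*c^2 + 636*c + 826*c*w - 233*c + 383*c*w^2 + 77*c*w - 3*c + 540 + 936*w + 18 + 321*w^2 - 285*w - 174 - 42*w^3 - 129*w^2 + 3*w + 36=-225*c^3 + c^2*(-20*w - 355) + c*(383*w^2 + 903*w + 400) - 42*w^3 + 192*w^2 + 654*w + 420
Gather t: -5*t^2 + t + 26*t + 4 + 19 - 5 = -5*t^2 + 27*t + 18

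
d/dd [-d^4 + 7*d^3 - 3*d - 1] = -4*d^3 + 21*d^2 - 3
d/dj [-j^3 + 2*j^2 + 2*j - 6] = -3*j^2 + 4*j + 2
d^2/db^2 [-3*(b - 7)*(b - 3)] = -6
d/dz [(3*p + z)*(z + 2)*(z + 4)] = 6*p*z + 18*p + 3*z^2 + 12*z + 8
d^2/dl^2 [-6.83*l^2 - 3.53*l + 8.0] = -13.6600000000000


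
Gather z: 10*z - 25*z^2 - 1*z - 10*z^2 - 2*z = -35*z^2 + 7*z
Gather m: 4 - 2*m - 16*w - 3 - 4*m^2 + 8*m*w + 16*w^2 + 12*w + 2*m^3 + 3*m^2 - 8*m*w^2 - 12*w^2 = 2*m^3 - m^2 + m*(-8*w^2 + 8*w - 2) + 4*w^2 - 4*w + 1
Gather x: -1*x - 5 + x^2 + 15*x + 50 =x^2 + 14*x + 45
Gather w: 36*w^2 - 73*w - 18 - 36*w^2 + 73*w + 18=0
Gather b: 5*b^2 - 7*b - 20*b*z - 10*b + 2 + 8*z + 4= 5*b^2 + b*(-20*z - 17) + 8*z + 6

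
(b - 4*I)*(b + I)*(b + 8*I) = b^3 + 5*I*b^2 + 28*b + 32*I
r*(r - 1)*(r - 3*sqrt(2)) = r^3 - 3*sqrt(2)*r^2 - r^2 + 3*sqrt(2)*r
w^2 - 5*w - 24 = (w - 8)*(w + 3)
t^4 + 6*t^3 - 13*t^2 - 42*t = t*(t - 3)*(t + 2)*(t + 7)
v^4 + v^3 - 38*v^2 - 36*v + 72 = (v - 6)*(v - 1)*(v + 2)*(v + 6)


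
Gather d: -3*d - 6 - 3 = -3*d - 9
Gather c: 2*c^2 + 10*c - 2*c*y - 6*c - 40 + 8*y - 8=2*c^2 + c*(4 - 2*y) + 8*y - 48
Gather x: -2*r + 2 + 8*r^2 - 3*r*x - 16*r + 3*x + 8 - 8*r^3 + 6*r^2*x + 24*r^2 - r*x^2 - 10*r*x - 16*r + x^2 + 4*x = -8*r^3 + 32*r^2 - 34*r + x^2*(1 - r) + x*(6*r^2 - 13*r + 7) + 10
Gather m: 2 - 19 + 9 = -8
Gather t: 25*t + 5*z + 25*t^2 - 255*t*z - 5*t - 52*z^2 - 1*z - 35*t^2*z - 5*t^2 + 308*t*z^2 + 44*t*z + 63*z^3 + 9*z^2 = t^2*(20 - 35*z) + t*(308*z^2 - 211*z + 20) + 63*z^3 - 43*z^2 + 4*z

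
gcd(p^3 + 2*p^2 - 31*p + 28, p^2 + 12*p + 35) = p + 7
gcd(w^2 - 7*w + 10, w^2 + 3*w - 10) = w - 2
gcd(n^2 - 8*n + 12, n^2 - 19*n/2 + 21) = n - 6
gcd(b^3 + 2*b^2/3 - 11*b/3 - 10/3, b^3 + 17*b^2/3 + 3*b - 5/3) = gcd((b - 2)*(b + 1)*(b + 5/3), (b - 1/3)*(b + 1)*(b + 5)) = b + 1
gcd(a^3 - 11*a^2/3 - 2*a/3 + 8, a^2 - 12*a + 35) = 1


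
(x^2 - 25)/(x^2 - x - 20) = (x + 5)/(x + 4)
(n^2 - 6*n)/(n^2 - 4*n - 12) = n/(n + 2)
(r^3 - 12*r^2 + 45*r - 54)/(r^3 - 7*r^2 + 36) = (r - 3)/(r + 2)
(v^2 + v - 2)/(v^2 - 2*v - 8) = (v - 1)/(v - 4)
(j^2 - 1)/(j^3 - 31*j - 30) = (j - 1)/(j^2 - j - 30)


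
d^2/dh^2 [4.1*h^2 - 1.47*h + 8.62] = 8.20000000000000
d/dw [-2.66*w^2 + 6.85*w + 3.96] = 6.85 - 5.32*w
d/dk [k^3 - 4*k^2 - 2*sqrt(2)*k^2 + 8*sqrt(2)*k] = 3*k^2 - 8*k - 4*sqrt(2)*k + 8*sqrt(2)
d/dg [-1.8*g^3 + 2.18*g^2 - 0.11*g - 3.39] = -5.4*g^2 + 4.36*g - 0.11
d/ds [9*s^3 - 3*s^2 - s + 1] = 27*s^2 - 6*s - 1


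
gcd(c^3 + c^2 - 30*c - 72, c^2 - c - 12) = c + 3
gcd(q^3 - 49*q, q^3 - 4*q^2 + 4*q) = q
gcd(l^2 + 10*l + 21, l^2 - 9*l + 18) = 1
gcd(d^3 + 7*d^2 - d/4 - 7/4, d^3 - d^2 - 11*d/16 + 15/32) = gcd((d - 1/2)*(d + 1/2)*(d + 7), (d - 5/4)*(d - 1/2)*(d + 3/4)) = d - 1/2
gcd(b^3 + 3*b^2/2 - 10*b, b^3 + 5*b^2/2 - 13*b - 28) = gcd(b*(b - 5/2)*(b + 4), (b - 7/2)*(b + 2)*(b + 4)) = b + 4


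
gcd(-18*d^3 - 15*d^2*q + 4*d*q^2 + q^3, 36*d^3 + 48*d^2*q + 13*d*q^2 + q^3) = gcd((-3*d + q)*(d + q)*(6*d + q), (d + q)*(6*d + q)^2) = 6*d^2 + 7*d*q + q^2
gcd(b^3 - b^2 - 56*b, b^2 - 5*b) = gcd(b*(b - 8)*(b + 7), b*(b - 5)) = b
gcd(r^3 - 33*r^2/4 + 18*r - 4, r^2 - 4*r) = r - 4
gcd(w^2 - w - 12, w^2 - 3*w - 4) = w - 4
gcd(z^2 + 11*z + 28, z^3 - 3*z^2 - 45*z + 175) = z + 7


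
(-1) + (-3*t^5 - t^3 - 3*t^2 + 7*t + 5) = -3*t^5 - t^3 - 3*t^2 + 7*t + 4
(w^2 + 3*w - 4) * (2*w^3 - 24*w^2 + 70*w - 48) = 2*w^5 - 18*w^4 - 10*w^3 + 258*w^2 - 424*w + 192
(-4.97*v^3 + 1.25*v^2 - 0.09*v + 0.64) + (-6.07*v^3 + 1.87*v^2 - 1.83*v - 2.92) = -11.04*v^3 + 3.12*v^2 - 1.92*v - 2.28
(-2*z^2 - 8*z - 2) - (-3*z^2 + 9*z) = z^2 - 17*z - 2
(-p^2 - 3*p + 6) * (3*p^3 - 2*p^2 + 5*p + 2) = -3*p^5 - 7*p^4 + 19*p^3 - 29*p^2 + 24*p + 12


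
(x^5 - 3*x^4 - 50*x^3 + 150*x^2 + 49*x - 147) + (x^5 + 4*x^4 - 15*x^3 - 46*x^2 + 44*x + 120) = 2*x^5 + x^4 - 65*x^3 + 104*x^2 + 93*x - 27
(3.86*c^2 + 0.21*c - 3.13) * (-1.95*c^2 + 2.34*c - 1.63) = -7.527*c^4 + 8.6229*c^3 + 0.3031*c^2 - 7.6665*c + 5.1019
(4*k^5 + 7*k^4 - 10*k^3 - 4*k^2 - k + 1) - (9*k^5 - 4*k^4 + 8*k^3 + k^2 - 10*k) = -5*k^5 + 11*k^4 - 18*k^3 - 5*k^2 + 9*k + 1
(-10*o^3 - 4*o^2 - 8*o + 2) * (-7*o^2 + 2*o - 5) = 70*o^5 + 8*o^4 + 98*o^3 - 10*o^2 + 44*o - 10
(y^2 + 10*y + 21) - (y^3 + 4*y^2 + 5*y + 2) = -y^3 - 3*y^2 + 5*y + 19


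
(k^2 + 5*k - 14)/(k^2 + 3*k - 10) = (k + 7)/(k + 5)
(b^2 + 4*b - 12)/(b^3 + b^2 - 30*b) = (b - 2)/(b*(b - 5))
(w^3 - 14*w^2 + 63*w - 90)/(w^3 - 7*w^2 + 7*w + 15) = (w - 6)/(w + 1)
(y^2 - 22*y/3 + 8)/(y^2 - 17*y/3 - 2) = (3*y - 4)/(3*y + 1)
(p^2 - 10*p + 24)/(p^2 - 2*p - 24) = (p - 4)/(p + 4)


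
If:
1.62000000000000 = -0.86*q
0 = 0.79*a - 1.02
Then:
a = 1.29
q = -1.88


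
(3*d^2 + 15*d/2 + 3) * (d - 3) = 3*d^3 - 3*d^2/2 - 39*d/2 - 9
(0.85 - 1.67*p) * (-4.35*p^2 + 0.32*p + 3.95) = 7.2645*p^3 - 4.2319*p^2 - 6.3245*p + 3.3575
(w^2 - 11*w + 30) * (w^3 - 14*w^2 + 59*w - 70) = w^5 - 25*w^4 + 243*w^3 - 1139*w^2 + 2540*w - 2100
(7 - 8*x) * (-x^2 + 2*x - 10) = 8*x^3 - 23*x^2 + 94*x - 70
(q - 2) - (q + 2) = -4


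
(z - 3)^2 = z^2 - 6*z + 9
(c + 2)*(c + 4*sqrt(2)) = c^2 + 2*c + 4*sqrt(2)*c + 8*sqrt(2)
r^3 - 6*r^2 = r^2*(r - 6)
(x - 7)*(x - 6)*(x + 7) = x^3 - 6*x^2 - 49*x + 294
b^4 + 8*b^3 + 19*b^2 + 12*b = b*(b + 1)*(b + 3)*(b + 4)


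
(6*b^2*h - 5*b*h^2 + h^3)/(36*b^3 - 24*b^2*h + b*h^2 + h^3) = h/(6*b + h)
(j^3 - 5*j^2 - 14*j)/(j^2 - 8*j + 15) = j*(j^2 - 5*j - 14)/(j^2 - 8*j + 15)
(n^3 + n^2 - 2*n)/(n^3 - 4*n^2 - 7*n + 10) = n/(n - 5)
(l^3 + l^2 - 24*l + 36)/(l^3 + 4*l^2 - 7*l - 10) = (l^2 + 3*l - 18)/(l^2 + 6*l + 5)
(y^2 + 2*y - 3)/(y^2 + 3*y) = (y - 1)/y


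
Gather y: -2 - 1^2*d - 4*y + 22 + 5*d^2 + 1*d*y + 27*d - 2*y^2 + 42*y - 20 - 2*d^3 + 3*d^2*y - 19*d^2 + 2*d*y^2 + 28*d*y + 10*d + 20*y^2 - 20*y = -2*d^3 - 14*d^2 + 36*d + y^2*(2*d + 18) + y*(3*d^2 + 29*d + 18)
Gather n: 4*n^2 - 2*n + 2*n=4*n^2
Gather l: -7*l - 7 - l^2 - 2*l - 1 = -l^2 - 9*l - 8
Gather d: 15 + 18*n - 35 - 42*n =-24*n - 20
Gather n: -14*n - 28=-14*n - 28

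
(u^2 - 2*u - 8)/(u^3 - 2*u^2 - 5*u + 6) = (u - 4)/(u^2 - 4*u + 3)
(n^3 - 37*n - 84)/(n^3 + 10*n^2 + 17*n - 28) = (n^2 - 4*n - 21)/(n^2 + 6*n - 7)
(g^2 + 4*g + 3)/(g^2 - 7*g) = (g^2 + 4*g + 3)/(g*(g - 7))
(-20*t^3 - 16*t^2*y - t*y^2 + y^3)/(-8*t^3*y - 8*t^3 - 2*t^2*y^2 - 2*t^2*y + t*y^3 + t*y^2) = (-10*t^2 - 3*t*y + y^2)/(t*(-4*t*y - 4*t + y^2 + y))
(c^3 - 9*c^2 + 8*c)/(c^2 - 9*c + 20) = c*(c^2 - 9*c + 8)/(c^2 - 9*c + 20)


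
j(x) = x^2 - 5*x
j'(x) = 2*x - 5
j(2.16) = -6.13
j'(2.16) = -0.68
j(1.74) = -5.67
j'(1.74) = -1.52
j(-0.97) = 5.79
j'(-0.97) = -6.94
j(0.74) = -3.15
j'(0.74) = -3.52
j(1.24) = -4.66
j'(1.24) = -2.52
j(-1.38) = 8.80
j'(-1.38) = -7.76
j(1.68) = -5.58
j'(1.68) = -1.64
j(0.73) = -3.12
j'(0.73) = -3.54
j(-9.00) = 126.00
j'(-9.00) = -23.00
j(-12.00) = 204.00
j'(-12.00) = -29.00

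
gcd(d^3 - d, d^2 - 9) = 1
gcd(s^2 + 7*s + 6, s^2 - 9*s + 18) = 1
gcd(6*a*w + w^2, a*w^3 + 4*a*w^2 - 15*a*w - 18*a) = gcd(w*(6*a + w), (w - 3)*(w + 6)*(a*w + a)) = 1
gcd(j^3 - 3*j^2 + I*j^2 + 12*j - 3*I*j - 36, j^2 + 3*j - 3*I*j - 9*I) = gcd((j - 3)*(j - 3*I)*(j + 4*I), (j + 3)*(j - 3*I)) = j - 3*I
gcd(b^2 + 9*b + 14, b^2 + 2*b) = b + 2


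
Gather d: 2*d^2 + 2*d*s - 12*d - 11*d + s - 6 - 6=2*d^2 + d*(2*s - 23) + s - 12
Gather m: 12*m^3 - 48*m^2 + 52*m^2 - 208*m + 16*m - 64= 12*m^3 + 4*m^2 - 192*m - 64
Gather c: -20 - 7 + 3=-24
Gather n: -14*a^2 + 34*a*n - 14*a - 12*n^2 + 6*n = -14*a^2 - 14*a - 12*n^2 + n*(34*a + 6)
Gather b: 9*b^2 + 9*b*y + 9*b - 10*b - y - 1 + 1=9*b^2 + b*(9*y - 1) - y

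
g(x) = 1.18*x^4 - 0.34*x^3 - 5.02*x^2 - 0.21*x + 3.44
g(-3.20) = 87.58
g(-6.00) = 1426.70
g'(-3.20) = -133.19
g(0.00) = 3.44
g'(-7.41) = -1902.24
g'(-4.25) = -338.30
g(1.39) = -3.06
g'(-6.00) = -996.21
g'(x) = 4.72*x^3 - 1.02*x^2 - 10.04*x - 0.21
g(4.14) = 239.05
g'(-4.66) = -453.21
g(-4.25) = 324.74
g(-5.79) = 1228.52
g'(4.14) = 275.66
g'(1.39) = -3.46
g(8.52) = 5644.82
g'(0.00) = -0.21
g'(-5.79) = -892.45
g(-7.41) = 3425.27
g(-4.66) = 486.26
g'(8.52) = 2759.39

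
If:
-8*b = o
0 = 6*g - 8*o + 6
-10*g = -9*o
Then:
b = -15/52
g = 27/13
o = 30/13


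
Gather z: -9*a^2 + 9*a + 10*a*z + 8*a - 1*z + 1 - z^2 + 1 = -9*a^2 + 17*a - z^2 + z*(10*a - 1) + 2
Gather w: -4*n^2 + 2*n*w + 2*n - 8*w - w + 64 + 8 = -4*n^2 + 2*n + w*(2*n - 9) + 72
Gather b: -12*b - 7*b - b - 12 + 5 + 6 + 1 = -20*b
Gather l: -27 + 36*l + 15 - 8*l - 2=28*l - 14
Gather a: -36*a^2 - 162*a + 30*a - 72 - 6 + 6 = -36*a^2 - 132*a - 72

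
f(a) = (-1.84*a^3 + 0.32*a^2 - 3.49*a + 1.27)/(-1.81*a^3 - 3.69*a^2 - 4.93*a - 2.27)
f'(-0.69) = 11760.79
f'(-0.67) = 1754.16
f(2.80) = 0.55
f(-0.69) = -145.37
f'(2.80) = 0.09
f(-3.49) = 2.04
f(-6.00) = 1.51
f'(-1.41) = 4.54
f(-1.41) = 4.95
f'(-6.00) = 0.10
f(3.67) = 0.62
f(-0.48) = -5.82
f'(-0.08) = 3.77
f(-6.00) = 1.51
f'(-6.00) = 0.10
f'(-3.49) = 0.41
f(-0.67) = -54.53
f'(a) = (-5.52*a^2 + 0.64*a - 3.49)/(-1.81*a^3 - 3.69*a^2 - 4.93*a - 2.27) + (5.43*a^2 + 7.38*a + 4.93)*(-1.84*a^3 + 0.32*a^2 - 3.49*a + 1.27)/(-1.81*a^3 - 3.69*a^2 - 4.93*a - 2.27)^2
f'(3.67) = 0.07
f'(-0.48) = 36.90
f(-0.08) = -0.82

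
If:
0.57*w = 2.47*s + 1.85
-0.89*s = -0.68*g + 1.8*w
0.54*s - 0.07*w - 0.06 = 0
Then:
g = 24.10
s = 1.21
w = 8.50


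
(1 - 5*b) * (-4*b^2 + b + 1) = 20*b^3 - 9*b^2 - 4*b + 1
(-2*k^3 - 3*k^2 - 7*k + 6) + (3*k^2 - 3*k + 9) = -2*k^3 - 10*k + 15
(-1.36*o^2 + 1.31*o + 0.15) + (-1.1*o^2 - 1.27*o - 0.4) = -2.46*o^2 + 0.04*o - 0.25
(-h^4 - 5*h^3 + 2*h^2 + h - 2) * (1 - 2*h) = 2*h^5 + 9*h^4 - 9*h^3 + 5*h - 2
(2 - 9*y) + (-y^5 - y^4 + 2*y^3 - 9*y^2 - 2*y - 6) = -y^5 - y^4 + 2*y^3 - 9*y^2 - 11*y - 4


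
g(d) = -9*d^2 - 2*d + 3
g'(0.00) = -2.00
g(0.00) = 3.00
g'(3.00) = -56.00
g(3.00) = -84.00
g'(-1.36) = 22.48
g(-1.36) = -10.93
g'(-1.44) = 23.92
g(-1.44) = -12.78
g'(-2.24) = 38.32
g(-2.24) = -37.68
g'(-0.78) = 12.04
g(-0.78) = -0.92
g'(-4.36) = 76.48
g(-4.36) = -159.37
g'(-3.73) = 65.14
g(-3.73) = -114.76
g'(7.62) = -139.16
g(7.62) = -534.82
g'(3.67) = -68.06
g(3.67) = -125.56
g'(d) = -18*d - 2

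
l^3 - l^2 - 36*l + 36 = (l - 6)*(l - 1)*(l + 6)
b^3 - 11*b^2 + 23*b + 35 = (b - 7)*(b - 5)*(b + 1)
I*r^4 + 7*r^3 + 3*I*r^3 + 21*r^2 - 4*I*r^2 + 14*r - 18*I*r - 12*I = (r + 2)*(r - 6*I)*(r - I)*(I*r + I)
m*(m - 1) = m^2 - m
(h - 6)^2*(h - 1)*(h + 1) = h^4 - 12*h^3 + 35*h^2 + 12*h - 36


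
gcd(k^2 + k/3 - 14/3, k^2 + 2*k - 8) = k - 2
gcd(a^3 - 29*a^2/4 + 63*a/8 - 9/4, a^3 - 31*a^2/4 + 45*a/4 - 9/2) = a^2 - 27*a/4 + 9/2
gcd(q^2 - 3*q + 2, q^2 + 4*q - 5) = q - 1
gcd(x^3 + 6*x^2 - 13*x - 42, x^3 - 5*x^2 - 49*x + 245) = x + 7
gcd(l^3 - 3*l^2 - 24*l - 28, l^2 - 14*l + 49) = l - 7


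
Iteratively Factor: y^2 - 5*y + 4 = (y - 4)*(y - 1)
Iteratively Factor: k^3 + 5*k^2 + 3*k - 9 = (k + 3)*(k^2 + 2*k - 3) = (k + 3)^2*(k - 1)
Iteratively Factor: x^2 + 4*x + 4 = (x + 2)*(x + 2)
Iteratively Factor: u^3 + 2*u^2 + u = (u + 1)*(u^2 + u) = (u + 1)^2*(u)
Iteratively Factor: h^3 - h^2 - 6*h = (h + 2)*(h^2 - 3*h) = h*(h + 2)*(h - 3)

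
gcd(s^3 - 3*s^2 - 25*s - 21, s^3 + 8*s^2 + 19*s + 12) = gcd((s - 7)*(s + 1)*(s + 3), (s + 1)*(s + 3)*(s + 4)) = s^2 + 4*s + 3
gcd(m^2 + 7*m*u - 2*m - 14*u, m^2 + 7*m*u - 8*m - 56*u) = m + 7*u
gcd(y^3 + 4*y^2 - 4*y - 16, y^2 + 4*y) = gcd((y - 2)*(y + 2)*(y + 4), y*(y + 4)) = y + 4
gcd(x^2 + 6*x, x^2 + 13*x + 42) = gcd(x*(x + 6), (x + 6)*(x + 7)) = x + 6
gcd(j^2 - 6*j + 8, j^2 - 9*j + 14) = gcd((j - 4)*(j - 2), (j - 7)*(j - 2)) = j - 2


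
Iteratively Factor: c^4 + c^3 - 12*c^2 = (c - 3)*(c^3 + 4*c^2) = (c - 3)*(c + 4)*(c^2) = c*(c - 3)*(c + 4)*(c)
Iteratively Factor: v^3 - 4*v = (v - 2)*(v^2 + 2*v) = v*(v - 2)*(v + 2)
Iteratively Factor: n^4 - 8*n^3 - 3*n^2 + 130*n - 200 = (n - 5)*(n^3 - 3*n^2 - 18*n + 40) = (n - 5)*(n + 4)*(n^2 - 7*n + 10) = (n - 5)^2*(n + 4)*(n - 2)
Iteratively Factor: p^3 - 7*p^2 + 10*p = (p)*(p^2 - 7*p + 10) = p*(p - 2)*(p - 5)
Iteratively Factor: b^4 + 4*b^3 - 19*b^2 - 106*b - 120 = (b + 2)*(b^3 + 2*b^2 - 23*b - 60) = (b - 5)*(b + 2)*(b^2 + 7*b + 12) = (b - 5)*(b + 2)*(b + 3)*(b + 4)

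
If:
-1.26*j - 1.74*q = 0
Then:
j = -1.38095238095238*q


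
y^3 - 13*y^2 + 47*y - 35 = (y - 7)*(y - 5)*(y - 1)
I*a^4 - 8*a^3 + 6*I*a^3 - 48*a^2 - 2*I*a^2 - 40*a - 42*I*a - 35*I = (a + 5)*(a + I)*(a + 7*I)*(I*a + I)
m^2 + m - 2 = (m - 1)*(m + 2)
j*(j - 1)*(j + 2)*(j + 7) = j^4 + 8*j^3 + 5*j^2 - 14*j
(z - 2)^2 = z^2 - 4*z + 4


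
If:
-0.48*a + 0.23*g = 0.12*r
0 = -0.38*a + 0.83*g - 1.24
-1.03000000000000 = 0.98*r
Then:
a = 1.25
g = 2.07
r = -1.05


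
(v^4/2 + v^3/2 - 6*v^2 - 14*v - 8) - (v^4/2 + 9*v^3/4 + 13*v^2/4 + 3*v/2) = -7*v^3/4 - 37*v^2/4 - 31*v/2 - 8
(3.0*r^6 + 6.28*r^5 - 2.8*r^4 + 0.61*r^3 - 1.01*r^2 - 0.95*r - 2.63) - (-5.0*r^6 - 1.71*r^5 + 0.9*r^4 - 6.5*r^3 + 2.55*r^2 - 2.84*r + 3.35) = 8.0*r^6 + 7.99*r^5 - 3.7*r^4 + 7.11*r^3 - 3.56*r^2 + 1.89*r - 5.98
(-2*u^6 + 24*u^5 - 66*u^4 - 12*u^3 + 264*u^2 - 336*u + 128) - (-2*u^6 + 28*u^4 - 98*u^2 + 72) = 24*u^5 - 94*u^4 - 12*u^3 + 362*u^2 - 336*u + 56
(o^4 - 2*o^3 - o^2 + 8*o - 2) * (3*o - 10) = 3*o^5 - 16*o^4 + 17*o^3 + 34*o^2 - 86*o + 20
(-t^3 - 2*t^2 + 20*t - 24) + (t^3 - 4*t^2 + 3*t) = -6*t^2 + 23*t - 24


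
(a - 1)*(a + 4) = a^2 + 3*a - 4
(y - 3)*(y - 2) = y^2 - 5*y + 6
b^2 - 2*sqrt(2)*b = b*(b - 2*sqrt(2))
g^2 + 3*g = g*(g + 3)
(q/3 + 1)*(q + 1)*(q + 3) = q^3/3 + 7*q^2/3 + 5*q + 3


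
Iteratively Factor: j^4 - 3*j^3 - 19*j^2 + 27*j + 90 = (j - 3)*(j^3 - 19*j - 30) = (j - 3)*(j + 3)*(j^2 - 3*j - 10) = (j - 3)*(j + 2)*(j + 3)*(j - 5)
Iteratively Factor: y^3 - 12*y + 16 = (y + 4)*(y^2 - 4*y + 4) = (y - 2)*(y + 4)*(y - 2)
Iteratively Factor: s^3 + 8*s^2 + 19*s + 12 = (s + 4)*(s^2 + 4*s + 3) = (s + 3)*(s + 4)*(s + 1)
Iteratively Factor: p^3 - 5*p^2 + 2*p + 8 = (p - 2)*(p^2 - 3*p - 4) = (p - 2)*(p + 1)*(p - 4)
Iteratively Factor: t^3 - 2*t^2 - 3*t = (t)*(t^2 - 2*t - 3) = t*(t + 1)*(t - 3)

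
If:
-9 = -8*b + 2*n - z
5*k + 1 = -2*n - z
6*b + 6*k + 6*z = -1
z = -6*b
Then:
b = 53/126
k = 122/63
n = -257/63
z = -53/21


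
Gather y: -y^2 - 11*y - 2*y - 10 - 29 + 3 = -y^2 - 13*y - 36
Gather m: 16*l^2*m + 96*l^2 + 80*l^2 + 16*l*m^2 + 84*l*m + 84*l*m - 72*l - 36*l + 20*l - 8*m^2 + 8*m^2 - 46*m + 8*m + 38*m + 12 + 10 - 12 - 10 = 176*l^2 + 16*l*m^2 - 88*l + m*(16*l^2 + 168*l)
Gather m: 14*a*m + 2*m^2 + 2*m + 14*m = 2*m^2 + m*(14*a + 16)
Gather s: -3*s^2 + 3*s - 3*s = -3*s^2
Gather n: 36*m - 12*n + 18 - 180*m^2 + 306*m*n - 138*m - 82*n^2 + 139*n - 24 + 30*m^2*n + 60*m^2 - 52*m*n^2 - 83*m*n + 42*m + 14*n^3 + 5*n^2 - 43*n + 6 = -120*m^2 - 60*m + 14*n^3 + n^2*(-52*m - 77) + n*(30*m^2 + 223*m + 84)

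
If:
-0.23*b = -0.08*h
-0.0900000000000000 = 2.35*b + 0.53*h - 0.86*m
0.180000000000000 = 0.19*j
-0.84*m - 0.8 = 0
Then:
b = -0.23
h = -0.67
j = 0.95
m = -0.95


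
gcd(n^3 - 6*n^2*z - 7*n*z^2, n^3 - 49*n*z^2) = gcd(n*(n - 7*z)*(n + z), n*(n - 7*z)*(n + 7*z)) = -n^2 + 7*n*z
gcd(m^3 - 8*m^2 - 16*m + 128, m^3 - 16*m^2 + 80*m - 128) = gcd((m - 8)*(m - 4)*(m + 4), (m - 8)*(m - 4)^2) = m^2 - 12*m + 32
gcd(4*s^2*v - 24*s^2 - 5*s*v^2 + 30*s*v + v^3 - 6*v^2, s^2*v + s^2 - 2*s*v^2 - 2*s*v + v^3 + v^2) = s - v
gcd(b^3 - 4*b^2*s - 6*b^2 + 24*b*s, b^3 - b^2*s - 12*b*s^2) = -b^2 + 4*b*s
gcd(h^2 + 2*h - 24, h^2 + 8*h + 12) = h + 6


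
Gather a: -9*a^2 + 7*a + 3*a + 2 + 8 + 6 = -9*a^2 + 10*a + 16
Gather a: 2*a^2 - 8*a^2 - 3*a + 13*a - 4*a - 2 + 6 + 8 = -6*a^2 + 6*a + 12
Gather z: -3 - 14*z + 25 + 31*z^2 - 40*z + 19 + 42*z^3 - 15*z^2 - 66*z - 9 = 42*z^3 + 16*z^2 - 120*z + 32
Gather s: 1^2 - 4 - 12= -15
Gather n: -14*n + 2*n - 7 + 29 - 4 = 18 - 12*n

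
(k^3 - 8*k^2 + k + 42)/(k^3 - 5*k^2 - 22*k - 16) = (k^2 - 10*k + 21)/(k^2 - 7*k - 8)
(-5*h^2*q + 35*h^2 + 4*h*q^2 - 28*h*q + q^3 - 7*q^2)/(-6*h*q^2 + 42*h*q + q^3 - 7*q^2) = (-5*h^2 + 4*h*q + q^2)/(q*(-6*h + q))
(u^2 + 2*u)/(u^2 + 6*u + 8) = u/(u + 4)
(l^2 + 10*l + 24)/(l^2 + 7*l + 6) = (l + 4)/(l + 1)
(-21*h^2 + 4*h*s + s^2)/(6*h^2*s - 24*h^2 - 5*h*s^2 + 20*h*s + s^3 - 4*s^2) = (7*h + s)/(-2*h*s + 8*h + s^2 - 4*s)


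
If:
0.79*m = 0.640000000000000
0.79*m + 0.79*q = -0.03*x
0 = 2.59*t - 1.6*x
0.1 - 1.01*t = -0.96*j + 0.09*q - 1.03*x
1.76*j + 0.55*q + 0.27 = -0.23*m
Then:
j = -0.01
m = 0.81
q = -0.80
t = -0.25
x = -0.40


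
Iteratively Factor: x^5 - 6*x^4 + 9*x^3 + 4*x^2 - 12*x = (x - 3)*(x^4 - 3*x^3 + 4*x) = (x - 3)*(x - 2)*(x^3 - x^2 - 2*x) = (x - 3)*(x - 2)^2*(x^2 + x) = x*(x - 3)*(x - 2)^2*(x + 1)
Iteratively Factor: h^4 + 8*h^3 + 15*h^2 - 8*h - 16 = (h + 1)*(h^3 + 7*h^2 + 8*h - 16) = (h + 1)*(h + 4)*(h^2 + 3*h - 4) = (h + 1)*(h + 4)^2*(h - 1)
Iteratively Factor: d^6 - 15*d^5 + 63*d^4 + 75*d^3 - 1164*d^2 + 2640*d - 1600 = (d - 4)*(d^5 - 11*d^4 + 19*d^3 + 151*d^2 - 560*d + 400) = (d - 4)^2*(d^4 - 7*d^3 - 9*d^2 + 115*d - 100) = (d - 5)*(d - 4)^2*(d^3 - 2*d^2 - 19*d + 20) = (d - 5)*(d - 4)^2*(d - 1)*(d^2 - d - 20) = (d - 5)^2*(d - 4)^2*(d - 1)*(d + 4)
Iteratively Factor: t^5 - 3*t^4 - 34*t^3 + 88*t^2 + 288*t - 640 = (t + 4)*(t^4 - 7*t^3 - 6*t^2 + 112*t - 160) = (t - 5)*(t + 4)*(t^3 - 2*t^2 - 16*t + 32) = (t - 5)*(t - 4)*(t + 4)*(t^2 + 2*t - 8) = (t - 5)*(t - 4)*(t + 4)^2*(t - 2)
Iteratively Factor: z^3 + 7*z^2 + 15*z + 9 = (z + 3)*(z^2 + 4*z + 3) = (z + 3)^2*(z + 1)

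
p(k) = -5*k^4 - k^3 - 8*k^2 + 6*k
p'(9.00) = -14961.00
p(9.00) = -34128.00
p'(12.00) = -35178.00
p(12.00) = -106488.00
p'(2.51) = -369.33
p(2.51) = -249.61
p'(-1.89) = 160.55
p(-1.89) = -96.97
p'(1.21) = -53.18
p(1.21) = -16.94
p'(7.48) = -8651.71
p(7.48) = -16473.47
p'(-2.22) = 245.56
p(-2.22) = -163.25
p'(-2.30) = 270.27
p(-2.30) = -183.87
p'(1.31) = -65.07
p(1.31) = -22.84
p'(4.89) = -2482.58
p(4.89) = -3137.83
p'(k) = -20*k^3 - 3*k^2 - 16*k + 6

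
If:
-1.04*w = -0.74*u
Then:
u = 1.40540540540541*w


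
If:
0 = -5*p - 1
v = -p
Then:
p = -1/5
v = 1/5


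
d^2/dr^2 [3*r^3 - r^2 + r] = 18*r - 2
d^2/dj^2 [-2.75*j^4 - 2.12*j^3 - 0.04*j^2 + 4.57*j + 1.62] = -33.0*j^2 - 12.72*j - 0.08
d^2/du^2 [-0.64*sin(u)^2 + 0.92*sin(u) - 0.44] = -0.92*sin(u) - 1.28*cos(2*u)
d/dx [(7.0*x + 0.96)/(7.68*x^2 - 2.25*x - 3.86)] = (53.76*x^2 - 15.75*x - (7.0*x + 0.96)*(15.36*x - 2.25) - 27.02)/(-7.68*x^2 + 2.25*x + 3.86)^2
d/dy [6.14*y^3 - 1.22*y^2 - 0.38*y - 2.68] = 18.42*y^2 - 2.44*y - 0.38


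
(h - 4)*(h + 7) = h^2 + 3*h - 28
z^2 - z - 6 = (z - 3)*(z + 2)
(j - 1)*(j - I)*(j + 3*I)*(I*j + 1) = I*j^4 - j^3 - I*j^3 + j^2 + 5*I*j^2 + 3*j - 5*I*j - 3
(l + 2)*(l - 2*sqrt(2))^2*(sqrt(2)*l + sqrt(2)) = sqrt(2)*l^4 - 8*l^3 + 3*sqrt(2)*l^3 - 24*l^2 + 10*sqrt(2)*l^2 - 16*l + 24*sqrt(2)*l + 16*sqrt(2)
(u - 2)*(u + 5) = u^2 + 3*u - 10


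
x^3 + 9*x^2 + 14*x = x*(x + 2)*(x + 7)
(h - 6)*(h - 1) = h^2 - 7*h + 6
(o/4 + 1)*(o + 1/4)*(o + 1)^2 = o^4/4 + 25*o^3/16 + 21*o^2/8 + 25*o/16 + 1/4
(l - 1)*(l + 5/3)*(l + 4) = l^3 + 14*l^2/3 + l - 20/3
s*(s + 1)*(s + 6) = s^3 + 7*s^2 + 6*s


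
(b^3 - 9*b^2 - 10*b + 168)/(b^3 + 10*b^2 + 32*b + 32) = (b^2 - 13*b + 42)/(b^2 + 6*b + 8)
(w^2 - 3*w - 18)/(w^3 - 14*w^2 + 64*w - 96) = (w + 3)/(w^2 - 8*w + 16)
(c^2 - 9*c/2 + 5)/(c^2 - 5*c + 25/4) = 2*(c - 2)/(2*c - 5)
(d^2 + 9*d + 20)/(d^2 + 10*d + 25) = (d + 4)/(d + 5)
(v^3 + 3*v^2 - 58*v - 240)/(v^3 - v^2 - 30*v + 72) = (v^2 - 3*v - 40)/(v^2 - 7*v + 12)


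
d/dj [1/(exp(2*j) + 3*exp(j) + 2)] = (-2*exp(j) - 3)*exp(j)/(exp(2*j) + 3*exp(j) + 2)^2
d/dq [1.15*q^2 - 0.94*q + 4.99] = 2.3*q - 0.94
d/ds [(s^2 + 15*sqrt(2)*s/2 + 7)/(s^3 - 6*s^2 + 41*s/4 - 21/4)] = 2*((4*s + 15*sqrt(2))*(4*s^3 - 24*s^2 + 41*s - 21) - (2*s^2 + 15*sqrt(2)*s + 14)*(12*s^2 - 48*s + 41))/(4*s^3 - 24*s^2 + 41*s - 21)^2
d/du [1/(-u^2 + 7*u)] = (2*u - 7)/(u^2*(u - 7)^2)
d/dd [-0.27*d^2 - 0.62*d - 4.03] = -0.54*d - 0.62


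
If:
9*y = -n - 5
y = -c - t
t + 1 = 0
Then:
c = 1 - y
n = -9*y - 5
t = -1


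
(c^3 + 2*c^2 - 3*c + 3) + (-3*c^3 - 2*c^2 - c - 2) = -2*c^3 - 4*c + 1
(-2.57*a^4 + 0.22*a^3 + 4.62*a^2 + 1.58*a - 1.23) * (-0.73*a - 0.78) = 1.8761*a^5 + 1.844*a^4 - 3.5442*a^3 - 4.757*a^2 - 0.3345*a + 0.9594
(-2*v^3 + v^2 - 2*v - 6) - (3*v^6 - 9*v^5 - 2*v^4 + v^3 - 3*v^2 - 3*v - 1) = -3*v^6 + 9*v^5 + 2*v^4 - 3*v^3 + 4*v^2 + v - 5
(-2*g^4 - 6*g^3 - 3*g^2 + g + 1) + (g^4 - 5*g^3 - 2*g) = -g^4 - 11*g^3 - 3*g^2 - g + 1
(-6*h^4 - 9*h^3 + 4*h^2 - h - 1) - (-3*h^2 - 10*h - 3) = -6*h^4 - 9*h^3 + 7*h^2 + 9*h + 2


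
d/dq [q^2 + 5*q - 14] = 2*q + 5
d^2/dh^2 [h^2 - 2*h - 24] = 2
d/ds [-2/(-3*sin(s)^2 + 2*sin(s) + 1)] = 4*(1 - 3*sin(s))*cos(s)/(-3*sin(s)^2 + 2*sin(s) + 1)^2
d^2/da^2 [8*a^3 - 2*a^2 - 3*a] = 48*a - 4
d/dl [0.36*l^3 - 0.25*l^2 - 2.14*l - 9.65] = 1.08*l^2 - 0.5*l - 2.14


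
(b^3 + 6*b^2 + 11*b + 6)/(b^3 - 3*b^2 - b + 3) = (b^2 + 5*b + 6)/(b^2 - 4*b + 3)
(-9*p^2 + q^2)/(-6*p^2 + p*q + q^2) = (3*p - q)/(2*p - q)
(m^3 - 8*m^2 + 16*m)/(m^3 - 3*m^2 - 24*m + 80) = m/(m + 5)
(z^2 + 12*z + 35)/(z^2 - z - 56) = (z + 5)/(z - 8)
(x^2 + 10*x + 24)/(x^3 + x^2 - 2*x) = (x^2 + 10*x + 24)/(x*(x^2 + x - 2))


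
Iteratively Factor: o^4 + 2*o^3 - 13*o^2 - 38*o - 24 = (o - 4)*(o^3 + 6*o^2 + 11*o + 6) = (o - 4)*(o + 2)*(o^2 + 4*o + 3) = (o - 4)*(o + 1)*(o + 2)*(o + 3)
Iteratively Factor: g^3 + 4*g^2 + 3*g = (g)*(g^2 + 4*g + 3) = g*(g + 3)*(g + 1)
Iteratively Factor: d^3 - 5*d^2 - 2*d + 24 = (d - 4)*(d^2 - d - 6) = (d - 4)*(d + 2)*(d - 3)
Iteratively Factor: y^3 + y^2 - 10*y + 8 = (y - 1)*(y^2 + 2*y - 8) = (y - 2)*(y - 1)*(y + 4)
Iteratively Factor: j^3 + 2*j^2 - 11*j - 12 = (j + 1)*(j^2 + j - 12) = (j + 1)*(j + 4)*(j - 3)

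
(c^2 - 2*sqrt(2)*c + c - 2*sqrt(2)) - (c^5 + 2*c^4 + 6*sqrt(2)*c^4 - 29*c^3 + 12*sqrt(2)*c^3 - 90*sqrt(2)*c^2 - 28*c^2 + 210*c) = -c^5 - 6*sqrt(2)*c^4 - 2*c^4 - 12*sqrt(2)*c^3 + 29*c^3 + 29*c^2 + 90*sqrt(2)*c^2 - 209*c - 2*sqrt(2)*c - 2*sqrt(2)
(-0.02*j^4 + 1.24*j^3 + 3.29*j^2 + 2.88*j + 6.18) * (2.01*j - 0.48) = -0.0402*j^5 + 2.502*j^4 + 6.0177*j^3 + 4.2096*j^2 + 11.0394*j - 2.9664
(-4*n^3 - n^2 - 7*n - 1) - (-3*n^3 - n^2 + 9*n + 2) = -n^3 - 16*n - 3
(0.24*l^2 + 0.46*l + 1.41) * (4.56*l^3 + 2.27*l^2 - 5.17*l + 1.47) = 1.0944*l^5 + 2.6424*l^4 + 6.233*l^3 + 1.1753*l^2 - 6.6135*l + 2.0727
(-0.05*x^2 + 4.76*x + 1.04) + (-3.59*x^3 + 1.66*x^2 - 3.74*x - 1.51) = -3.59*x^3 + 1.61*x^2 + 1.02*x - 0.47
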